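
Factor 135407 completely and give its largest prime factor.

67

135407 = 43 · 3149
3149 = 47 · 67
67 is prime.
So 135407 = 43 · 47 · 67; the largest prime factor is 67.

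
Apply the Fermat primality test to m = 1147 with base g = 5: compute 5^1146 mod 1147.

249

5^1 ≡ 5 (mod 1147)
5^2 ≡ 5^2 = 25 ≡ 25 (mod 1147)
5^4 ≡ 25^2 = 625 ≡ 625 (mod 1147)
5^8 ≡ 625^2 = 390625 ≡ 645 (mod 1147)
5^16 ≡ 645^2 = 416025 ≡ 811 (mod 1147)
5^32 ≡ 811^2 = 657721 ≡ 490 (mod 1147)
5^64 ≡ 490^2 = 240100 ≡ 377 (mod 1147)
5^128 ≡ 377^2 = 142129 ≡ 1048 (mod 1147)
5^256 ≡ 1048^2 = 1098304 ≡ 625 (mod 1147)
5^512 ≡ 625^2 = 390625 ≡ 645 (mod 1147)
5^1024 ≡ 645^2 = 416025 ≡ 811 (mod 1147)
1146 = 1024 + 64 + 32 + 16 + 8 + 2 in binary powers of 2.
So 5^1146 ≡ 811 · 377 · 490 · 811 · 645 · 25 ≡ 249 (mod 1147).
Since 249 ≠ 1, base 5 is a Fermat witness: 1147 is composite.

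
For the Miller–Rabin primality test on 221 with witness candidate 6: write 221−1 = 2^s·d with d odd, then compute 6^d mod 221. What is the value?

221 − 1 = 220 = 2^2 · 55, so d = 55.
6^1 ≡ 6 (mod 221)
6^2 ≡ 6^2 = 36 ≡ 36 (mod 221)
6^4 ≡ 36^2 = 1296 ≡ 191 (mod 221)
6^8 ≡ 191^2 = 36481 ≡ 16 (mod 221)
6^16 ≡ 16^2 = 256 ≡ 35 (mod 221)
6^32 ≡ 35^2 = 1225 ≡ 120 (mod 221)
55 = 32 + 16 + 4 + 2 + 1 in binary powers of 2.
So 6^55 ≡ 120 · 35 · 191 · 36 · 6 ≡ 150 (mod 221).
Squaring chain: 150 → 179; never reaches −1, so base 6 is a Miller–Rabin witness that 221 is composite.

150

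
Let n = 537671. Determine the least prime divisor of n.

537671 is odd.
Digit sum 29, not divisible by 3.
Ends in 1: not divisible by 5.
7: 537671 = 7·76810 + 1
11: 537671 = 11·48879 + 2
13: 537671 = 13·41359 + 4
17: 537671 = 17·31627 + 12
19: 537671 = 19·28298 + 9
23: 537671 = 23·23377

23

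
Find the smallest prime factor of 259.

259 is odd.
Digit sum 16, not divisible by 3.
Ends in 9: not divisible by 5.
7: 259 = 7·37

7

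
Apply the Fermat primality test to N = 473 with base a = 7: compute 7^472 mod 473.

7^1 ≡ 7 (mod 473)
7^2 ≡ 7^2 = 49 ≡ 49 (mod 473)
7^4 ≡ 49^2 = 2401 ≡ 36 (mod 473)
7^8 ≡ 36^2 = 1296 ≡ 350 (mod 473)
7^16 ≡ 350^2 = 122500 ≡ 466 (mod 473)
7^32 ≡ 466^2 = 217156 ≡ 49 (mod 473)
7^64 ≡ 49^2 = 2401 ≡ 36 (mod 473)
7^128 ≡ 36^2 = 1296 ≡ 350 (mod 473)
7^256 ≡ 350^2 = 122500 ≡ 466 (mod 473)
472 = 256 + 128 + 64 + 16 + 8 in binary powers of 2.
So 7^472 ≡ 466 · 350 · 36 · 466 · 350 ≡ 423 (mod 473).
Since 423 ≠ 1, base 7 is a Fermat witness: 473 is composite.

423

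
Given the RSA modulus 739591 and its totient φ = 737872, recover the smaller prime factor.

φ(n) = (p−1)(q−1) = n − (p+q) + 1, so p + q = 739591 − 737872 + 1 = 1720.
p and q are the roots of t² − 1720t + 739591 = 0.
Discriminant: 1720² − 4·739591 = 2958400 − 2958364 = 36; √36 = 6.
q = (1720 − 6)/2 = 857, p = (1720 + 6)/2 = 863.
Check: 857 · 863 = 739591.

857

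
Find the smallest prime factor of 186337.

186337 is odd.
Digit sum 28, not divisible by 3.
Ends in 7: not divisible by 5.
7: 186337 = 7·26619 + 4
11: 186337 = 11·16939 + 8
13: 186337 = 13·14333 + 8
17: 186337 = 17·10961

17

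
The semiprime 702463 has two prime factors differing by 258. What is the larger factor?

977

Since p = q + 258, we have 702463 = q(q + 258), so q² + 258q − 702463 = 0.
Discriminant: 258² + 4·702463 = 66564 + 2809852 = 2876416; √2876416 = 1696.
q = (−258 + 1696)/2 = 719, and p = q + 258 = 977.
Check: 719 · 977 = 702463.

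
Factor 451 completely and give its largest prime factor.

451 = 11 · 41
41 is prime.
So 451 = 11 · 41; the largest prime factor is 41.

41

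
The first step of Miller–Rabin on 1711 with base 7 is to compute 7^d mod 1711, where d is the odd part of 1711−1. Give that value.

500

1711 − 1 = 1710 = 2^1 · 855, so d = 855.
7^1 ≡ 7 (mod 1711)
7^2 ≡ 7^2 = 49 ≡ 49 (mod 1711)
7^4 ≡ 49^2 = 2401 ≡ 690 (mod 1711)
7^8 ≡ 690^2 = 476100 ≡ 442 (mod 1711)
7^16 ≡ 442^2 = 195364 ≡ 310 (mod 1711)
7^32 ≡ 310^2 = 96100 ≡ 284 (mod 1711)
7^64 ≡ 284^2 = 80656 ≡ 239 (mod 1711)
7^128 ≡ 239^2 = 57121 ≡ 658 (mod 1711)
7^256 ≡ 658^2 = 432964 ≡ 81 (mod 1711)
7^512 ≡ 81^2 = 6561 ≡ 1428 (mod 1711)
855 = 512 + 256 + 64 + 16 + 4 + 2 + 1 in binary powers of 2.
So 7^855 ≡ 1428 · 81 · 239 · 310 · 690 · 49 · 7 ≡ 500 (mod 1711).
Squaring chain: 500; never reaches −1, so base 7 is a Miller–Rabin witness that 1711 is composite.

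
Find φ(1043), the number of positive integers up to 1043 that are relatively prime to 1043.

888

Factor: 1043 = 7 · 149.
φ(1043) = (7−1) · (149−1) = 6 · 148 = 888.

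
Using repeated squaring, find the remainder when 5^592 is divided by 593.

5^1 ≡ 5 (mod 593)
5^2 ≡ 5^2 = 25 ≡ 25 (mod 593)
5^4 ≡ 25^2 = 625 ≡ 32 (mod 593)
5^8 ≡ 32^2 = 1024 ≡ 431 (mod 593)
5^16 ≡ 431^2 = 185761 ≡ 152 (mod 593)
5^32 ≡ 152^2 = 23104 ≡ 570 (mod 593)
5^64 ≡ 570^2 = 324900 ≡ 529 (mod 593)
5^128 ≡ 529^2 = 279841 ≡ 538 (mod 593)
5^256 ≡ 538^2 = 289444 ≡ 60 (mod 593)
5^512 ≡ 60^2 = 3600 ≡ 42 (mod 593)
592 = 512 + 64 + 16 in binary powers of 2.
So 5^592 ≡ 42 · 529 · 152 ≡ 1 (mod 593).
Since the result is 1, base 5 gives no evidence that 593 is composite.

1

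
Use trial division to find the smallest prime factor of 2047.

2047 is odd.
Digit sum 13, not divisible by 3.
Ends in 7: not divisible by 5.
7: 2047 = 7·292 + 3
11: 2047 = 11·186 + 1
13: 2047 = 13·157 + 6
17: 2047 = 17·120 + 7
19: 2047 = 19·107 + 14
23: 2047 = 23·89

23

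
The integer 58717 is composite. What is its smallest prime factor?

58717 is odd.
Digit sum 28, not divisible by 3.
Ends in 7: not divisible by 5.
7: 58717 = 7·8388 + 1
11: 58717 = 11·5337 + 10
13: 58717 = 13·4516 + 9
17: 58717 = 17·3453 + 16
19: 58717 = 19·3090 + 7
23: 58717 = 23·2552 + 21
29: 58717 = 29·2024 + 21
31: 58717 = 31·1894 + 3
37: 58717 = 37·1586 + 35
41: 58717 = 41·1432 + 5
43: 58717 = 43·1365 + 22
47: 58717 = 47·1249 + 14
53: 58717 = 53·1107 + 46
59: 58717 = 59·995 + 12
61: 58717 = 61·962 + 35
67: 58717 = 67·876 + 25
71: 58717 = 71·827

71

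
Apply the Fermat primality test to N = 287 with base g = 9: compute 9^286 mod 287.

9^1 ≡ 9 (mod 287)
9^2 ≡ 9^2 = 81 ≡ 81 (mod 287)
9^4 ≡ 81^2 = 6561 ≡ 247 (mod 287)
9^8 ≡ 247^2 = 61009 ≡ 165 (mod 287)
9^16 ≡ 165^2 = 27225 ≡ 247 (mod 287)
9^32 ≡ 247^2 = 61009 ≡ 165 (mod 287)
9^64 ≡ 165^2 = 27225 ≡ 247 (mod 287)
9^128 ≡ 247^2 = 61009 ≡ 165 (mod 287)
9^256 ≡ 165^2 = 27225 ≡ 247 (mod 287)
286 = 256 + 16 + 8 + 4 + 2 in binary powers of 2.
So 9^286 ≡ 247 · 247 · 165 · 247 · 81 ≡ 163 (mod 287).
Since 163 ≠ 1, base 9 is a Fermat witness: 287 is composite.

163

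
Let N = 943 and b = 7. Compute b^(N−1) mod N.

7^1 ≡ 7 (mod 943)
7^2 ≡ 7^2 = 49 ≡ 49 (mod 943)
7^4 ≡ 49^2 = 2401 ≡ 515 (mod 943)
7^8 ≡ 515^2 = 265225 ≡ 242 (mod 943)
7^16 ≡ 242^2 = 58564 ≡ 98 (mod 943)
7^32 ≡ 98^2 = 9604 ≡ 174 (mod 943)
7^64 ≡ 174^2 = 30276 ≡ 100 (mod 943)
7^128 ≡ 100^2 = 10000 ≡ 570 (mod 943)
7^256 ≡ 570^2 = 324900 ≡ 508 (mod 943)
7^512 ≡ 508^2 = 258064 ≡ 625 (mod 943)
942 = 512 + 256 + 128 + 32 + 8 + 4 + 2 in binary powers of 2.
So 7^942 ≡ 625 · 508 · 570 · 174 · 242 · 515 · 49 ≡ 156 (mod 943).
Since 156 ≠ 1, base 7 is a Fermat witness: 943 is composite.

156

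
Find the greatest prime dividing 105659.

83

105659 = 19 · 5561
5561 = 67 · 83
83 is prime.
So 105659 = 19 · 67 · 83; the largest prime factor is 83.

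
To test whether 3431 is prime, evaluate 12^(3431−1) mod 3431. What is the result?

12^1 ≡ 12 (mod 3431)
12^2 ≡ 12^2 = 144 ≡ 144 (mod 3431)
12^4 ≡ 144^2 = 20736 ≡ 150 (mod 3431)
12^8 ≡ 150^2 = 22500 ≡ 1914 (mod 3431)
12^16 ≡ 1914^2 = 3663396 ≡ 2519 (mod 3431)
12^32 ≡ 2519^2 = 6345361 ≡ 1442 (mod 3431)
12^64 ≡ 1442^2 = 2079364 ≡ 178 (mod 3431)
12^128 ≡ 178^2 = 31684 ≡ 805 (mod 3431)
12^256 ≡ 805^2 = 648025 ≡ 2997 (mod 3431)
12^512 ≡ 2997^2 = 8982009 ≡ 3082 (mod 3431)
12^1024 ≡ 3082^2 = 9498724 ≡ 1716 (mod 3431)
12^2048 ≡ 1716^2 = 2944656 ≡ 858 (mod 3431)
3430 = 2048 + 1024 + 256 + 64 + 32 + 4 + 2 in binary powers of 2.
So 12^3430 ≡ 858 · 1716 · 2997 · 178 · 1442 · 150 · 144 ≡ 3326 (mod 3431).
Since 3326 ≠ 1, base 12 is a Fermat witness: 3431 is composite.

3326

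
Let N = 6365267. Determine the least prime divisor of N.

79

6365267 is odd.
Digit sum 35, not divisible by 3.
Ends in 7: not divisible by 5.
7: 6365267 = 7·909323 + 6
11: 6365267 = 11·578660 + 7
13: 6365267 = 13·489635 + 12
17: 6365267 = 17·374427 + 8
19: 6365267 = 19·335014 + 1
23: 6365267 = 23·276750 + 17
29: 6365267 = 29·219491 + 28
31: 6365267 = 31·205331 + 6
37: 6365267 = 37·172034 + 9
41: 6365267 = 41·155250 + 17
43: 6365267 = 43·148029 + 20
47: 6365267 = 47·135431 + 10
53: 6365267 = 53·120099 + 20
59: 6365267 = 59·107885 + 52
61: 6365267 = 61·104348 + 39
67: 6365267 = 67·95003 + 66
71: 6365267 = 71·89651 + 46
73: 6365267 = 73·87195 + 32
79: 6365267 = 79·80573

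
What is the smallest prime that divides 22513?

22513 is odd.
Digit sum 13, not divisible by 3.
Ends in 3: not divisible by 5.
7: 22513 = 7·3216 + 1
11: 22513 = 11·2046 + 7
13: 22513 = 13·1731 + 10
17: 22513 = 17·1324 + 5
19: 22513 = 19·1184 + 17
23: 22513 = 23·978 + 19
29: 22513 = 29·776 + 9
31: 22513 = 31·726 + 7
37: 22513 = 37·608 + 17
41: 22513 = 41·549 + 4
43: 22513 = 43·523 + 24
47: 22513 = 47·479

47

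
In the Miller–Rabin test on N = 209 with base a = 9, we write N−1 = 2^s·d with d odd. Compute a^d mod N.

209 − 1 = 208 = 2^4 · 13, so d = 13.
9^1 ≡ 9 (mod 209)
9^2 ≡ 9^2 = 81 ≡ 81 (mod 209)
9^4 ≡ 81^2 = 6561 ≡ 82 (mod 209)
9^8 ≡ 82^2 = 6724 ≡ 36 (mod 209)
13 = 8 + 4 + 1 in binary powers of 2.
So 9^13 ≡ 36 · 82 · 9 ≡ 25 (mod 209).
Squaring chain: 25 → 207 → 4 → 16; never reaches −1, so base 9 is a Miller–Rabin witness that 209 is composite.

25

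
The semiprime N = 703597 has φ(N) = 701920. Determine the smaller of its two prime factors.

φ(n) = (p−1)(q−1) = n − (p+q) + 1, so p + q = 703597 − 701920 + 1 = 1678.
p and q are the roots of t² − 1678t + 703597 = 0.
Discriminant: 1678² − 4·703597 = 2815684 − 2814388 = 1296; √1296 = 36.
q = (1678 − 36)/2 = 821, p = (1678 + 36)/2 = 857.
Check: 821 · 857 = 703597.

821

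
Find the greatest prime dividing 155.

155 = 5 · 31
31 is prime.
So 155 = 5 · 31; the largest prime factor is 31.

31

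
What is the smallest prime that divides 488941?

488941 is odd.
Digit sum 34, not divisible by 3.
Ends in 1: not divisible by 5.
7: 488941 = 7·69848 + 5
11: 488941 = 11·44449 + 2
13: 488941 = 13·37610 + 11
17: 488941 = 17·28761 + 4
19: 488941 = 19·25733 + 14
23: 488941 = 23·21258 + 7
29: 488941 = 29·16860 + 1
31: 488941 = 31·15772 + 9
37: 488941 = 37·13214 + 23
41: 488941 = 41·11925 + 16
43: 488941 = 43·11370 + 31
47: 488941 = 47·10403

47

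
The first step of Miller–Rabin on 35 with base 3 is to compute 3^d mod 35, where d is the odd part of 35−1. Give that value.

33

35 − 1 = 34 = 2^1 · 17, so d = 17.
3^1 ≡ 3 (mod 35)
3^2 ≡ 3^2 = 9 ≡ 9 (mod 35)
3^4 ≡ 9^2 = 81 ≡ 11 (mod 35)
3^8 ≡ 11^2 = 121 ≡ 16 (mod 35)
3^16 ≡ 16^2 = 256 ≡ 11 (mod 35)
17 = 16 + 1 in binary powers of 2.
So 3^17 ≡ 11 · 3 ≡ 33 (mod 35).
Squaring chain: 33; never reaches −1, so base 3 is a Miller–Rabin witness that 35 is composite.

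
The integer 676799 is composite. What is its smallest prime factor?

676799 is odd.
Digit sum 44, not divisible by 3.
Ends in 9: not divisible by 5.
7: 676799 = 7·96685 + 4
11: 676799 = 11·61527 + 2
13: 676799 = 13·52061 + 6
17: 676799 = 17·39811 + 12
19: 676799 = 19·35621

19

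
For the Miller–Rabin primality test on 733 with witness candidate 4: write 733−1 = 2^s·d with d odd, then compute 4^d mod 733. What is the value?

733 − 1 = 732 = 2^2 · 183, so d = 183.
4^1 ≡ 4 (mod 733)
4^2 ≡ 4^2 = 16 ≡ 16 (mod 733)
4^4 ≡ 16^2 = 256 ≡ 256 (mod 733)
4^8 ≡ 256^2 = 65536 ≡ 299 (mod 733)
4^16 ≡ 299^2 = 89401 ≡ 708 (mod 733)
4^32 ≡ 708^2 = 501264 ≡ 625 (mod 733)
4^64 ≡ 625^2 = 390625 ≡ 669 (mod 733)
4^128 ≡ 669^2 = 447561 ≡ 431 (mod 733)
183 = 128 + 32 + 16 + 4 + 2 + 1 in binary powers of 2.
So 4^183 ≡ 431 · 625 · 708 · 256 · 16 · 4 ≡ 732 (mod 733).
Since 4^d ≡ 732 (mod 733), base 4 does not prove 733 composite.

732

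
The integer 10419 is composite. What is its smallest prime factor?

10419 is odd.
Digit sum 15, divisible by 3.

3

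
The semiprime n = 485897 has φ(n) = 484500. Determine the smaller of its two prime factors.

647

φ(n) = (p−1)(q−1) = n − (p+q) + 1, so p + q = 485897 − 484500 + 1 = 1398.
p and q are the roots of t² − 1398t + 485897 = 0.
Discriminant: 1398² − 4·485897 = 1954404 − 1943588 = 10816; √10816 = 104.
q = (1398 − 104)/2 = 647, p = (1398 + 104)/2 = 751.
Check: 647 · 751 = 485897.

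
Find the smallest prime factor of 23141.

73

23141 is odd.
Digit sum 11, not divisible by 3.
Ends in 1: not divisible by 5.
7: 23141 = 7·3305 + 6
11: 23141 = 11·2103 + 8
13: 23141 = 13·1780 + 1
17: 23141 = 17·1361 + 4
19: 23141 = 19·1217 + 18
23: 23141 = 23·1006 + 3
29: 23141 = 29·797 + 28
31: 23141 = 31·746 + 15
37: 23141 = 37·625 + 16
41: 23141 = 41·564 + 17
43: 23141 = 43·538 + 7
47: 23141 = 47·492 + 17
53: 23141 = 53·436 + 33
59: 23141 = 59·392 + 13
61: 23141 = 61·379 + 22
67: 23141 = 67·345 + 26
71: 23141 = 71·325 + 66
73: 23141 = 73·317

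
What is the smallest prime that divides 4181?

37

4181 is odd.
Digit sum 14, not divisible by 3.
Ends in 1: not divisible by 5.
7: 4181 = 7·597 + 2
11: 4181 = 11·380 + 1
13: 4181 = 13·321 + 8
17: 4181 = 17·245 + 16
19: 4181 = 19·220 + 1
23: 4181 = 23·181 + 18
29: 4181 = 29·144 + 5
31: 4181 = 31·134 + 27
37: 4181 = 37·113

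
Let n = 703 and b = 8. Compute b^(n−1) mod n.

8^1 ≡ 8 (mod 703)
8^2 ≡ 8^2 = 64 ≡ 64 (mod 703)
8^4 ≡ 64^2 = 4096 ≡ 581 (mod 703)
8^8 ≡ 581^2 = 337561 ≡ 121 (mod 703)
8^16 ≡ 121^2 = 14641 ≡ 581 (mod 703)
8^32 ≡ 581^2 = 337561 ≡ 121 (mod 703)
8^64 ≡ 121^2 = 14641 ≡ 581 (mod 703)
8^128 ≡ 581^2 = 337561 ≡ 121 (mod 703)
8^256 ≡ 121^2 = 14641 ≡ 581 (mod 703)
8^512 ≡ 581^2 = 337561 ≡ 121 (mod 703)
702 = 512 + 128 + 32 + 16 + 8 + 4 + 2 in binary powers of 2.
So 8^702 ≡ 121 · 121 · 121 · 581 · 121 · 581 · 64 ≡ 628 (mod 703).
Since 628 ≠ 1, base 8 is a Fermat witness: 703 is composite.

628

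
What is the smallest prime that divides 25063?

25063 is odd.
Digit sum 16, not divisible by 3.
Ends in 3: not divisible by 5.
7: 25063 = 7·3580 + 3
11: 25063 = 11·2278 + 5
13: 25063 = 13·1927 + 12
17: 25063 = 17·1474 + 5
19: 25063 = 19·1319 + 2
23: 25063 = 23·1089 + 16
29: 25063 = 29·864 + 7
31: 25063 = 31·808 + 15
37: 25063 = 37·677 + 14
41: 25063 = 41·611 + 12
43: 25063 = 43·582 + 37
47: 25063 = 47·533 + 12
53: 25063 = 53·472 + 47
59: 25063 = 59·424 + 47
61: 25063 = 61·410 + 53
67: 25063 = 67·374 + 5
71: 25063 = 71·353

71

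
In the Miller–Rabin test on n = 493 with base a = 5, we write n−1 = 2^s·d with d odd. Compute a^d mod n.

493 − 1 = 492 = 2^2 · 123, so d = 123.
5^1 ≡ 5 (mod 493)
5^2 ≡ 5^2 = 25 ≡ 25 (mod 493)
5^4 ≡ 25^2 = 625 ≡ 132 (mod 493)
5^8 ≡ 132^2 = 17424 ≡ 169 (mod 493)
5^16 ≡ 169^2 = 28561 ≡ 460 (mod 493)
5^32 ≡ 460^2 = 211600 ≡ 103 (mod 493)
5^64 ≡ 103^2 = 10609 ≡ 256 (mod 493)
123 = 64 + 32 + 16 + 8 + 2 + 1 in binary powers of 2.
So 5^123 ≡ 256 · 103 · 460 · 169 · 25 · 5 ≡ 419 (mod 493).
Squaring chain: 419 → 53; never reaches −1, so base 5 is a Miller–Rabin witness that 493 is composite.

419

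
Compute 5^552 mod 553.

141

5^1 ≡ 5 (mod 553)
5^2 ≡ 5^2 = 25 ≡ 25 (mod 553)
5^4 ≡ 25^2 = 625 ≡ 72 (mod 553)
5^8 ≡ 72^2 = 5184 ≡ 207 (mod 553)
5^16 ≡ 207^2 = 42849 ≡ 268 (mod 553)
5^32 ≡ 268^2 = 71824 ≡ 487 (mod 553)
5^64 ≡ 487^2 = 237169 ≡ 485 (mod 553)
5^128 ≡ 485^2 = 235225 ≡ 200 (mod 553)
5^256 ≡ 200^2 = 40000 ≡ 184 (mod 553)
5^512 ≡ 184^2 = 33856 ≡ 123 (mod 553)
552 = 512 + 32 + 8 in binary powers of 2.
So 5^552 ≡ 123 · 487 · 207 ≡ 141 (mod 553).
Since 141 ≠ 1, base 5 is a Fermat witness: 553 is composite.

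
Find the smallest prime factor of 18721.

97

18721 is odd.
Digit sum 19, not divisible by 3.
Ends in 1: not divisible by 5.
7: 18721 = 7·2674 + 3
11: 18721 = 11·1701 + 10
13: 18721 = 13·1440 + 1
17: 18721 = 17·1101 + 4
19: 18721 = 19·985 + 6
23: 18721 = 23·813 + 22
29: 18721 = 29·645 + 16
31: 18721 = 31·603 + 28
37: 18721 = 37·505 + 36
41: 18721 = 41·456 + 25
43: 18721 = 43·435 + 16
47: 18721 = 47·398 + 15
53: 18721 = 53·353 + 12
59: 18721 = 59·317 + 18
61: 18721 = 61·306 + 55
67: 18721 = 67·279 + 28
71: 18721 = 71·263 + 48
73: 18721 = 73·256 + 33
79: 18721 = 79·236 + 77
83: 18721 = 83·225 + 46
89: 18721 = 89·210 + 31
97: 18721 = 97·193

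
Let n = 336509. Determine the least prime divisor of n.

336509 is odd.
Digit sum 26, not divisible by 3.
Ends in 9: not divisible by 5.
7: 336509 = 7·48072 + 5
11: 336509 = 11·30591 + 8
13: 336509 = 13·25885 + 4
17: 336509 = 17·19794 + 11
19: 336509 = 19·17711

19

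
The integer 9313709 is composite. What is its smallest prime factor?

9313709 is odd.
Digit sum 32, not divisible by 3.
Ends in 9: not divisible by 5.
7: 9313709 = 7·1330529 + 6
11: 9313709 = 11·846700 + 9
13: 9313709 = 13·716439 + 2
17: 9313709 = 17·547865 + 4
19: 9313709 = 19·490195 + 4
23: 9313709 = 23·404943 + 20
29: 9313709 = 29·321162 + 11
31: 9313709 = 31·300442 + 7
37: 9313709 = 37·251721 + 32
41: 9313709 = 41·227163 + 26
43: 9313709 = 43·216597 + 38
47: 9313709 = 47·198164 + 1
53: 9313709 = 53·175730 + 19
59: 9313709 = 59·157859 + 28
61: 9313709 = 61·152683 + 46
67: 9313709 = 67·139010 + 39
71: 9313709 = 71·131179

71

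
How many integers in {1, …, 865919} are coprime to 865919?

838656

Factor: 865919 = 79 · 97 · 113.
φ(865919) = (79−1) · (97−1) · (113−1) = 78 · 96 · 112 = 838656.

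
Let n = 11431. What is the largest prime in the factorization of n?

71

11431 = 7 · 1633
1633 = 23 · 71
71 is prime.
So 11431 = 7 · 23 · 71; the largest prime factor is 71.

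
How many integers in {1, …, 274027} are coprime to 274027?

Factor: 274027 = 13 · 107 · 197.
φ(274027) = (13−1) · (107−1) · (197−1) = 12 · 106 · 196 = 249312.

249312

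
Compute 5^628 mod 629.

5^1 ≡ 5 (mod 629)
5^2 ≡ 5^2 = 25 ≡ 25 (mod 629)
5^4 ≡ 25^2 = 625 ≡ 625 (mod 629)
5^8 ≡ 625^2 = 390625 ≡ 16 (mod 629)
5^16 ≡ 16^2 = 256 ≡ 256 (mod 629)
5^32 ≡ 256^2 = 65536 ≡ 120 (mod 629)
5^64 ≡ 120^2 = 14400 ≡ 562 (mod 629)
5^128 ≡ 562^2 = 315844 ≡ 86 (mod 629)
5^256 ≡ 86^2 = 7396 ≡ 477 (mod 629)
5^512 ≡ 477^2 = 227529 ≡ 460 (mod 629)
628 = 512 + 64 + 32 + 16 + 4 in binary powers of 2.
So 5^628 ≡ 460 · 562 · 120 · 256 · 625 ≡ 404 (mod 629).
Since 404 ≠ 1, base 5 is a Fermat witness: 629 is composite.

404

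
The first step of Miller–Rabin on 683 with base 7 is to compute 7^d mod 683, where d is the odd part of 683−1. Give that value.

683 − 1 = 682 = 2^1 · 341, so d = 341.
7^1 ≡ 7 (mod 683)
7^2 ≡ 7^2 = 49 ≡ 49 (mod 683)
7^4 ≡ 49^2 = 2401 ≡ 352 (mod 683)
7^8 ≡ 352^2 = 123904 ≡ 281 (mod 683)
7^16 ≡ 281^2 = 78961 ≡ 416 (mod 683)
7^32 ≡ 416^2 = 173056 ≡ 257 (mod 683)
7^64 ≡ 257^2 = 66049 ≡ 481 (mod 683)
7^128 ≡ 481^2 = 231361 ≡ 507 (mod 683)
7^256 ≡ 507^2 = 257049 ≡ 241 (mod 683)
341 = 256 + 64 + 16 + 4 + 1 in binary powers of 2.
So 7^341 ≡ 241 · 481 · 416 · 352 · 7 ≡ 682 (mod 683).
Since 7^d ≡ 682 (mod 683), base 7 does not prove 683 composite.

682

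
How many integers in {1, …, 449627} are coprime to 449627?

423808

Factor: 449627 = 23 · 113 · 173.
φ(449627) = (23−1) · (113−1) · (173−1) = 22 · 112 · 172 = 423808.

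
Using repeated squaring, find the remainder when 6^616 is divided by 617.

1

6^1 ≡ 6 (mod 617)
6^2 ≡ 6^2 = 36 ≡ 36 (mod 617)
6^4 ≡ 36^2 = 1296 ≡ 62 (mod 617)
6^8 ≡ 62^2 = 3844 ≡ 142 (mod 617)
6^16 ≡ 142^2 = 20164 ≡ 420 (mod 617)
6^32 ≡ 420^2 = 176400 ≡ 555 (mod 617)
6^64 ≡ 555^2 = 308025 ≡ 142 (mod 617)
6^128 ≡ 142^2 = 20164 ≡ 420 (mod 617)
6^256 ≡ 420^2 = 176400 ≡ 555 (mod 617)
6^512 ≡ 555^2 = 308025 ≡ 142 (mod 617)
616 = 512 + 64 + 32 + 8 in binary powers of 2.
So 6^616 ≡ 142 · 142 · 555 · 142 ≡ 1 (mod 617).
Since the result is 1, base 6 gives no evidence that 617 is composite.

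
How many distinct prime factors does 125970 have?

125970 = 2 · 62985
62985 = 3 · 20995
20995 = 5 · 4199
4199 = 13 · 323
323 = 17 · 19
125970 = 2 · 3 · 5 · 13 · 17 · 19, which has 6 distinct prime factors.

6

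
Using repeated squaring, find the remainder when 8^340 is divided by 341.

1

8^1 ≡ 8 (mod 341)
8^2 ≡ 8^2 = 64 ≡ 64 (mod 341)
8^4 ≡ 64^2 = 4096 ≡ 4 (mod 341)
8^8 ≡ 4^2 = 16 ≡ 16 (mod 341)
8^16 ≡ 16^2 = 256 ≡ 256 (mod 341)
8^32 ≡ 256^2 = 65536 ≡ 64 (mod 341)
8^64 ≡ 64^2 = 4096 ≡ 4 (mod 341)
8^128 ≡ 4^2 = 16 ≡ 16 (mod 341)
8^256 ≡ 16^2 = 256 ≡ 256 (mod 341)
340 = 256 + 64 + 16 + 4 in binary powers of 2.
So 8^340 ≡ 256 · 4 · 256 · 4 ≡ 1 (mod 341).
Since the result is 1, base 8 gives no evidence that 341 is composite.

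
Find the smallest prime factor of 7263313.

59

7263313 is odd.
Digit sum 25, not divisible by 3.
Ends in 3: not divisible by 5.
7: 7263313 = 7·1037616 + 1
11: 7263313 = 11·660301 + 2
13: 7263313 = 13·558716 + 5
17: 7263313 = 17·427253 + 12
19: 7263313 = 19·382279 + 12
23: 7263313 = 23·315796 + 5
29: 7263313 = 29·250459 + 2
31: 7263313 = 31·234300 + 13
37: 7263313 = 37·196305 + 28
41: 7263313 = 41·177153 + 40
43: 7263313 = 43·168914 + 11
47: 7263313 = 47·154538 + 27
53: 7263313 = 53·137043 + 34
59: 7263313 = 59·123107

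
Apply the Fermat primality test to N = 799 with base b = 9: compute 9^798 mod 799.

225

9^1 ≡ 9 (mod 799)
9^2 ≡ 9^2 = 81 ≡ 81 (mod 799)
9^4 ≡ 81^2 = 6561 ≡ 169 (mod 799)
9^8 ≡ 169^2 = 28561 ≡ 596 (mod 799)
9^16 ≡ 596^2 = 355216 ≡ 460 (mod 799)
9^32 ≡ 460^2 = 211600 ≡ 664 (mod 799)
9^64 ≡ 664^2 = 440896 ≡ 647 (mod 799)
9^128 ≡ 647^2 = 418609 ≡ 732 (mod 799)
9^256 ≡ 732^2 = 535824 ≡ 494 (mod 799)
9^512 ≡ 494^2 = 244036 ≡ 341 (mod 799)
798 = 512 + 256 + 16 + 8 + 4 + 2 in binary powers of 2.
So 9^798 ≡ 341 · 494 · 460 · 596 · 169 · 81 ≡ 225 (mod 799).
Since 225 ≠ 1, base 9 is a Fermat witness: 799 is composite.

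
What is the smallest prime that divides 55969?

55969 is odd.
Digit sum 34, not divisible by 3.
Ends in 9: not divisible by 5.
7: 55969 = 7·7995 + 4
11: 55969 = 11·5088 + 1
13: 55969 = 13·4305 + 4
17: 55969 = 17·3292 + 5
19: 55969 = 19·2945 + 14
23: 55969 = 23·2433 + 10
29: 55969 = 29·1929 + 28
31: 55969 = 31·1805 + 14
37: 55969 = 37·1512 + 25
41: 55969 = 41·1365 + 4
43: 55969 = 43·1301 + 26
47: 55969 = 47·1190 + 39
53: 55969 = 53·1056 + 1
59: 55969 = 59·948 + 37
61: 55969 = 61·917 + 32
67: 55969 = 67·835 + 24
71: 55969 = 71·788 + 21
73: 55969 = 73·766 + 51
79: 55969 = 79·708 + 37
83: 55969 = 83·674 + 27
89: 55969 = 89·628 + 77
97: 55969 = 97·577

97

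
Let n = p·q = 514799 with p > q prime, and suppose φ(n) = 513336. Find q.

φ(n) = (p−1)(q−1) = n − (p+q) + 1, so p + q = 514799 − 513336 + 1 = 1464.
p and q are the roots of t² − 1464t + 514799 = 0.
Discriminant: 1464² − 4·514799 = 2143296 − 2059196 = 84100; √84100 = 290.
q = (1464 − 290)/2 = 587, p = (1464 + 290)/2 = 877.
Check: 587 · 877 = 514799.

587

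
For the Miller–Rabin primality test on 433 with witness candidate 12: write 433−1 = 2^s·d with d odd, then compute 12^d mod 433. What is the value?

433 − 1 = 432 = 2^4 · 27, so d = 27.
12^1 ≡ 12 (mod 433)
12^2 ≡ 12^2 = 144 ≡ 144 (mod 433)
12^4 ≡ 144^2 = 20736 ≡ 385 (mod 433)
12^8 ≡ 385^2 = 148225 ≡ 139 (mod 433)
12^16 ≡ 139^2 = 19321 ≡ 269 (mod 433)
27 = 16 + 8 + 2 + 1 in binary powers of 2.
So 12^27 ≡ 269 · 139 · 144 · 12 ≡ 254 (mod 433).
Squaring chain: 254 → 432 → 1 → 1; reaches −1, so base 12 does not prove 433 composite.

254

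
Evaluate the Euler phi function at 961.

930

Factor: 961 = 31^2.
φ(961) = 31^1·(31−1) = 930.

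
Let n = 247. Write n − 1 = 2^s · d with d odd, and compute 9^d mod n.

144

247 − 1 = 246 = 2^1 · 123, so d = 123.
9^1 ≡ 9 (mod 247)
9^2 ≡ 9^2 = 81 ≡ 81 (mod 247)
9^4 ≡ 81^2 = 6561 ≡ 139 (mod 247)
9^8 ≡ 139^2 = 19321 ≡ 55 (mod 247)
9^16 ≡ 55^2 = 3025 ≡ 61 (mod 247)
9^32 ≡ 61^2 = 3721 ≡ 16 (mod 247)
9^64 ≡ 16^2 = 256 ≡ 9 (mod 247)
123 = 64 + 32 + 16 + 8 + 2 + 1 in binary powers of 2.
So 9^123 ≡ 9 · 16 · 61 · 55 · 81 · 9 ≡ 144 (mod 247).
Squaring chain: 144; never reaches −1, so base 9 is a Miller–Rabin witness that 247 is composite.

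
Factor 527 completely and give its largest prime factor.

31

527 = 17 · 31
31 is prime.
So 527 = 17 · 31; the largest prime factor is 31.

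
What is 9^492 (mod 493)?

9^1 ≡ 9 (mod 493)
9^2 ≡ 9^2 = 81 ≡ 81 (mod 493)
9^4 ≡ 81^2 = 6561 ≡ 152 (mod 493)
9^8 ≡ 152^2 = 23104 ≡ 426 (mod 493)
9^16 ≡ 426^2 = 181476 ≡ 52 (mod 493)
9^32 ≡ 52^2 = 2704 ≡ 239 (mod 493)
9^64 ≡ 239^2 = 57121 ≡ 426 (mod 493)
9^128 ≡ 426^2 = 181476 ≡ 52 (mod 493)
9^256 ≡ 52^2 = 2704 ≡ 239 (mod 493)
492 = 256 + 128 + 64 + 32 + 8 + 4 in binary powers of 2.
So 9^492 ≡ 239 · 52 · 426 · 239 · 426 · 152 ≡ 458 (mod 493).
Since 458 ≠ 1, base 9 is a Fermat witness: 493 is composite.

458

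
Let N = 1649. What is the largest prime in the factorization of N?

97

1649 = 17 · 97
97 is prime.
So 1649 = 17 · 97; the largest prime factor is 97.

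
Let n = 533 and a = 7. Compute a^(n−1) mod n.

113

7^1 ≡ 7 (mod 533)
7^2 ≡ 7^2 = 49 ≡ 49 (mod 533)
7^4 ≡ 49^2 = 2401 ≡ 269 (mod 533)
7^8 ≡ 269^2 = 72361 ≡ 406 (mod 533)
7^16 ≡ 406^2 = 164836 ≡ 139 (mod 533)
7^32 ≡ 139^2 = 19321 ≡ 133 (mod 533)
7^64 ≡ 133^2 = 17689 ≡ 100 (mod 533)
7^128 ≡ 100^2 = 10000 ≡ 406 (mod 533)
7^256 ≡ 406^2 = 164836 ≡ 139 (mod 533)
7^512 ≡ 139^2 = 19321 ≡ 133 (mod 533)
532 = 512 + 16 + 4 in binary powers of 2.
So 7^532 ≡ 133 · 139 · 269 ≡ 113 (mod 533).
Since 113 ≠ 1, base 7 is a Fermat witness: 533 is composite.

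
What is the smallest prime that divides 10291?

10291 is odd.
Digit sum 13, not divisible by 3.
Ends in 1: not divisible by 5.
7: 10291 = 7·1470 + 1
11: 10291 = 11·935 + 6
13: 10291 = 13·791 + 8
17: 10291 = 17·605 + 6
19: 10291 = 19·541 + 12
23: 10291 = 23·447 + 10
29: 10291 = 29·354 + 25
31: 10291 = 31·331 + 30
37: 10291 = 37·278 + 5
41: 10291 = 41·251

41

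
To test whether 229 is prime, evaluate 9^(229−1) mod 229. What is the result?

9^1 ≡ 9 (mod 229)
9^2 ≡ 9^2 = 81 ≡ 81 (mod 229)
9^4 ≡ 81^2 = 6561 ≡ 149 (mod 229)
9^8 ≡ 149^2 = 22201 ≡ 217 (mod 229)
9^16 ≡ 217^2 = 47089 ≡ 144 (mod 229)
9^32 ≡ 144^2 = 20736 ≡ 126 (mod 229)
9^64 ≡ 126^2 = 15876 ≡ 75 (mod 229)
9^128 ≡ 75^2 = 5625 ≡ 129 (mod 229)
228 = 128 + 64 + 32 + 4 in binary powers of 2.
So 9^228 ≡ 129 · 75 · 126 · 149 ≡ 1 (mod 229).
Since the result is 1, base 9 gives no evidence that 229 is composite.

1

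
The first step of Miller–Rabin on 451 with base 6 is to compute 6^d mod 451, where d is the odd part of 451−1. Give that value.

451 − 1 = 450 = 2^1 · 225, so d = 225.
6^1 ≡ 6 (mod 451)
6^2 ≡ 6^2 = 36 ≡ 36 (mod 451)
6^4 ≡ 36^2 = 1296 ≡ 394 (mod 451)
6^8 ≡ 394^2 = 155236 ≡ 92 (mod 451)
6^16 ≡ 92^2 = 8464 ≡ 346 (mod 451)
6^32 ≡ 346^2 = 119716 ≡ 201 (mod 451)
6^64 ≡ 201^2 = 40401 ≡ 262 (mod 451)
6^128 ≡ 262^2 = 68644 ≡ 92 (mod 451)
225 = 128 + 64 + 32 + 1 in binary powers of 2.
So 6^225 ≡ 92 · 262 · 201 · 6 ≡ 219 (mod 451).
Squaring chain: 219; never reaches −1, so base 6 is a Miller–Rabin witness that 451 is composite.

219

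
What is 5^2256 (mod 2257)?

1839

5^1 ≡ 5 (mod 2257)
5^2 ≡ 5^2 = 25 ≡ 25 (mod 2257)
5^4 ≡ 25^2 = 625 ≡ 625 (mod 2257)
5^8 ≡ 625^2 = 390625 ≡ 164 (mod 2257)
5^16 ≡ 164^2 = 26896 ≡ 2069 (mod 2257)
5^32 ≡ 2069^2 = 4280761 ≡ 1489 (mod 2257)
5^64 ≡ 1489^2 = 2217121 ≡ 747 (mod 2257)
5^128 ≡ 747^2 = 558009 ≡ 530 (mod 2257)
5^256 ≡ 530^2 = 280900 ≡ 1032 (mod 2257)
5^512 ≡ 1032^2 = 1065024 ≡ 1977 (mod 2257)
5^1024 ≡ 1977^2 = 3908529 ≡ 1662 (mod 2257)
5^2048 ≡ 1662^2 = 2762244 ≡ 1933 (mod 2257)
2256 = 2048 + 128 + 64 + 16 in binary powers of 2.
So 5^2256 ≡ 1933 · 530 · 747 · 2069 ≡ 1839 (mod 2257).
Since 1839 ≠ 1, base 5 is a Fermat witness: 2257 is composite.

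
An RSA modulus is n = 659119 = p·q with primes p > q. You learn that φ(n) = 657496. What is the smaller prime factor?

φ(n) = (p−1)(q−1) = n − (p+q) + 1, so p + q = 659119 − 657496 + 1 = 1624.
p and q are the roots of t² − 1624t + 659119 = 0.
Discriminant: 1624² − 4·659119 = 2637376 − 2636476 = 900; √900 = 30.
q = (1624 − 30)/2 = 797, p = (1624 + 30)/2 = 827.
Check: 797 · 827 = 659119.

797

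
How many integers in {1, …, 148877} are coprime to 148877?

Factor: 148877 = 53^3.
φ(148877) = 53^2·(53−1) = 146068.

146068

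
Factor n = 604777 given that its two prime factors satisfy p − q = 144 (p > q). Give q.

709

Since p = q + 144, we have 604777 = q(q + 144), so q² + 144q − 604777 = 0.
Discriminant: 144² + 4·604777 = 20736 + 2419108 = 2439844; √2439844 = 1562.
q = (−144 + 1562)/2 = 709, and p = q + 144 = 853.
Check: 709 · 853 = 604777.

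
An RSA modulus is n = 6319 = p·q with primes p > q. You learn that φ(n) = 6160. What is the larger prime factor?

φ(n) = (p−1)(q−1) = n − (p+q) + 1, so p + q = 6319 − 6160 + 1 = 160.
p and q are the roots of t² − 160t + 6319 = 0.
Discriminant: 160² − 4·6319 = 25600 − 25276 = 324; √324 = 18.
q = (160 − 18)/2 = 71, p = (160 + 18)/2 = 89.
Check: 71 · 89 = 6319.

89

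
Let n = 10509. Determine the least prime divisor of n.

10509 is odd.
Digit sum 15, divisible by 3.

3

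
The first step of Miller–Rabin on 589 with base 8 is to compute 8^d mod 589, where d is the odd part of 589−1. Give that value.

436

589 − 1 = 588 = 2^2 · 147, so d = 147.
8^1 ≡ 8 (mod 589)
8^2 ≡ 8^2 = 64 ≡ 64 (mod 589)
8^4 ≡ 64^2 = 4096 ≡ 562 (mod 589)
8^8 ≡ 562^2 = 315844 ≡ 140 (mod 589)
8^16 ≡ 140^2 = 19600 ≡ 163 (mod 589)
8^32 ≡ 163^2 = 26569 ≡ 64 (mod 589)
8^64 ≡ 64^2 = 4096 ≡ 562 (mod 589)
8^128 ≡ 562^2 = 315844 ≡ 140 (mod 589)
147 = 128 + 16 + 2 + 1 in binary powers of 2.
So 8^147 ≡ 140 · 163 · 64 · 8 ≡ 436 (mod 589).
Squaring chain: 436 → 438; never reaches −1, so base 8 is a Miller–Rabin witness that 589 is composite.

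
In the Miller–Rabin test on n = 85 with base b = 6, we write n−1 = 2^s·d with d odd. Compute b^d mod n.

85 − 1 = 84 = 2^2 · 21, so d = 21.
6^1 ≡ 6 (mod 85)
6^2 ≡ 6^2 = 36 ≡ 36 (mod 85)
6^4 ≡ 36^2 = 1296 ≡ 21 (mod 85)
6^8 ≡ 21^2 = 441 ≡ 16 (mod 85)
6^16 ≡ 16^2 = 256 ≡ 1 (mod 85)
21 = 16 + 4 + 1 in binary powers of 2.
So 6^21 ≡ 1 · 21 · 6 ≡ 41 (mod 85).
Squaring chain: 41 → 66; never reaches −1, so base 6 is a Miller–Rabin witness that 85 is composite.

41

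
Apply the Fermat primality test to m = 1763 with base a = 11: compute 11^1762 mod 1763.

11^1 ≡ 11 (mod 1763)
11^2 ≡ 11^2 = 121 ≡ 121 (mod 1763)
11^4 ≡ 121^2 = 14641 ≡ 537 (mod 1763)
11^8 ≡ 537^2 = 288369 ≡ 1000 (mod 1763)
11^16 ≡ 1000^2 = 1000000 ≡ 379 (mod 1763)
11^32 ≡ 379^2 = 143641 ≡ 838 (mod 1763)
11^64 ≡ 838^2 = 702244 ≡ 570 (mod 1763)
11^128 ≡ 570^2 = 324900 ≡ 508 (mod 1763)
11^256 ≡ 508^2 = 258064 ≡ 666 (mod 1763)
11^512 ≡ 666^2 = 443556 ≡ 1043 (mod 1763)
11^1024 ≡ 1043^2 = 1087849 ≡ 78 (mod 1763)
1762 = 1024 + 512 + 128 + 64 + 32 + 2 in binary powers of 2.
So 11^1762 ≡ 78 · 1043 · 508 · 570 · 838 · 121 ≡ 1392 (mod 1763).
Since 1392 ≠ 1, base 11 is a Fermat witness: 1763 is composite.

1392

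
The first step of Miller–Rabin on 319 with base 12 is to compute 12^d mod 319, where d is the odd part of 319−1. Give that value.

319 − 1 = 318 = 2^1 · 159, so d = 159.
12^1 ≡ 12 (mod 319)
12^2 ≡ 12^2 = 144 ≡ 144 (mod 319)
12^4 ≡ 144^2 = 20736 ≡ 1 (mod 319)
12^8 ≡ 1^2 = 1 ≡ 1 (mod 319)
12^16 ≡ 1^2 = 1 ≡ 1 (mod 319)
12^32 ≡ 1^2 = 1 ≡ 1 (mod 319)
12^64 ≡ 1^2 = 1 ≡ 1 (mod 319)
12^128 ≡ 1^2 = 1 ≡ 1 (mod 319)
159 = 128 + 16 + 8 + 4 + 2 + 1 in binary powers of 2.
So 12^159 ≡ 1 · 1 · 1 · 1 · 144 · 12 ≡ 133 (mod 319).
Squaring chain: 133; never reaches −1, so base 12 is a Miller–Rabin witness that 319 is composite.

133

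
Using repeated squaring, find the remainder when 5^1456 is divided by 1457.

5^1 ≡ 5 (mod 1457)
5^2 ≡ 5^2 = 25 ≡ 25 (mod 1457)
5^4 ≡ 25^2 = 625 ≡ 625 (mod 1457)
5^8 ≡ 625^2 = 390625 ≡ 149 (mod 1457)
5^16 ≡ 149^2 = 22201 ≡ 346 (mod 1457)
5^32 ≡ 346^2 = 119716 ≡ 242 (mod 1457)
5^64 ≡ 242^2 = 58564 ≡ 284 (mod 1457)
5^128 ≡ 284^2 = 80656 ≡ 521 (mod 1457)
5^256 ≡ 521^2 = 271441 ≡ 439 (mod 1457)
5^512 ≡ 439^2 = 192721 ≡ 397 (mod 1457)
5^1024 ≡ 397^2 = 157609 ≡ 253 (mod 1457)
1456 = 1024 + 256 + 128 + 32 + 16 in binary powers of 2.
So 5^1456 ≡ 253 · 439 · 521 · 242 · 346 ≡ 36 (mod 1457).
Since 36 ≠ 1, base 5 is a Fermat witness: 1457 is composite.

36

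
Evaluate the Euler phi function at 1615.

Factor: 1615 = 5 · 17 · 19.
φ(1615) = (5−1) · (17−1) · (19−1) = 4 · 16 · 18 = 1152.

1152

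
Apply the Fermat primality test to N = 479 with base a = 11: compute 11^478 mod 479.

11^1 ≡ 11 (mod 479)
11^2 ≡ 11^2 = 121 ≡ 121 (mod 479)
11^4 ≡ 121^2 = 14641 ≡ 271 (mod 479)
11^8 ≡ 271^2 = 73441 ≡ 154 (mod 479)
11^16 ≡ 154^2 = 23716 ≡ 245 (mod 479)
11^32 ≡ 245^2 = 60025 ≡ 150 (mod 479)
11^64 ≡ 150^2 = 22500 ≡ 466 (mod 479)
11^128 ≡ 466^2 = 217156 ≡ 169 (mod 479)
11^256 ≡ 169^2 = 28561 ≡ 300 (mod 479)
478 = 256 + 128 + 64 + 16 + 8 + 4 + 2 in binary powers of 2.
So 11^478 ≡ 300 · 169 · 466 · 245 · 154 · 271 · 121 ≡ 1 (mod 479).
Since the result is 1, base 11 gives no evidence that 479 is composite.

1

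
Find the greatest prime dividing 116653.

116653 = 31 · 3763
3763 = 53 · 71
71 is prime.
So 116653 = 31 · 53 · 71; the largest prime factor is 71.

71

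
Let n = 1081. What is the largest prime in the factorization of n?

47

1081 = 23 · 47
47 is prime.
So 1081 = 23 · 47; the largest prime factor is 47.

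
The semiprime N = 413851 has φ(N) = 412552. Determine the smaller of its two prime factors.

φ(n) = (p−1)(q−1) = n − (p+q) + 1, so p + q = 413851 − 412552 + 1 = 1300.
p and q are the roots of t² − 1300t + 413851 = 0.
Discriminant: 1300² − 4·413851 = 1690000 − 1655404 = 34596; √34596 = 186.
q = (1300 − 186)/2 = 557, p = (1300 + 186)/2 = 743.
Check: 557 · 743 = 413851.

557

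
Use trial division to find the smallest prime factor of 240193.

240193 is odd.
Digit sum 19, not divisible by 3.
Ends in 3: not divisible by 5.
7: 240193 = 7·34313 + 2
11: 240193 = 11·21835 + 8
13: 240193 = 13·18476 + 5
17: 240193 = 17·14129

17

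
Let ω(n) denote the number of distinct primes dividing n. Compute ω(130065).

130065 = 3 · 43355
43355 = 5 · 8671
8671 = 13 · 667
667 = 23 · 29
130065 = 3 · 5 · 13 · 23 · 29, which has 5 distinct prime factors.

5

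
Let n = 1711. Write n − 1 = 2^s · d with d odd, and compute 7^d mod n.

500

1711 − 1 = 1710 = 2^1 · 855, so d = 855.
7^1 ≡ 7 (mod 1711)
7^2 ≡ 7^2 = 49 ≡ 49 (mod 1711)
7^4 ≡ 49^2 = 2401 ≡ 690 (mod 1711)
7^8 ≡ 690^2 = 476100 ≡ 442 (mod 1711)
7^16 ≡ 442^2 = 195364 ≡ 310 (mod 1711)
7^32 ≡ 310^2 = 96100 ≡ 284 (mod 1711)
7^64 ≡ 284^2 = 80656 ≡ 239 (mod 1711)
7^128 ≡ 239^2 = 57121 ≡ 658 (mod 1711)
7^256 ≡ 658^2 = 432964 ≡ 81 (mod 1711)
7^512 ≡ 81^2 = 6561 ≡ 1428 (mod 1711)
855 = 512 + 256 + 64 + 16 + 4 + 2 + 1 in binary powers of 2.
So 7^855 ≡ 1428 · 81 · 239 · 310 · 690 · 49 · 7 ≡ 500 (mod 1711).
Squaring chain: 500; never reaches −1, so base 7 is a Miller–Rabin witness that 1711 is composite.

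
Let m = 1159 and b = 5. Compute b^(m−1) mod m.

729

5^1 ≡ 5 (mod 1159)
5^2 ≡ 5^2 = 25 ≡ 25 (mod 1159)
5^4 ≡ 25^2 = 625 ≡ 625 (mod 1159)
5^8 ≡ 625^2 = 390625 ≡ 42 (mod 1159)
5^16 ≡ 42^2 = 1764 ≡ 605 (mod 1159)
5^32 ≡ 605^2 = 366025 ≡ 940 (mod 1159)
5^64 ≡ 940^2 = 883600 ≡ 442 (mod 1159)
5^128 ≡ 442^2 = 195364 ≡ 652 (mod 1159)
5^256 ≡ 652^2 = 425104 ≡ 910 (mod 1159)
5^512 ≡ 910^2 = 828100 ≡ 574 (mod 1159)
5^1024 ≡ 574^2 = 329476 ≡ 320 (mod 1159)
1158 = 1024 + 128 + 4 + 2 in binary powers of 2.
So 5^1158 ≡ 320 · 652 · 625 · 25 ≡ 729 (mod 1159).
Since 729 ≠ 1, base 5 is a Fermat witness: 1159 is composite.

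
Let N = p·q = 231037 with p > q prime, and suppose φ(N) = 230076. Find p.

499

φ(n) = (p−1)(q−1) = n − (p+q) + 1, so p + q = 231037 − 230076 + 1 = 962.
p and q are the roots of t² − 962t + 231037 = 0.
Discriminant: 962² − 4·231037 = 925444 − 924148 = 1296; √1296 = 36.
q = (962 − 36)/2 = 463, p = (962 + 36)/2 = 499.
Check: 463 · 499 = 231037.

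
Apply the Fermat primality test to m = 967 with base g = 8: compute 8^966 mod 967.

8^1 ≡ 8 (mod 967)
8^2 ≡ 8^2 = 64 ≡ 64 (mod 967)
8^4 ≡ 64^2 = 4096 ≡ 228 (mod 967)
8^8 ≡ 228^2 = 51984 ≡ 733 (mod 967)
8^16 ≡ 733^2 = 537289 ≡ 604 (mod 967)
8^32 ≡ 604^2 = 364816 ≡ 257 (mod 967)
8^64 ≡ 257^2 = 66049 ≡ 293 (mod 967)
8^128 ≡ 293^2 = 85849 ≡ 753 (mod 967)
8^256 ≡ 753^2 = 567009 ≡ 347 (mod 967)
8^512 ≡ 347^2 = 120409 ≡ 501 (mod 967)
966 = 512 + 256 + 128 + 64 + 4 + 2 in binary powers of 2.
So 8^966 ≡ 501 · 347 · 753 · 293 · 228 · 64 ≡ 1 (mod 967).
Since the result is 1, base 8 gives no evidence that 967 is composite.

1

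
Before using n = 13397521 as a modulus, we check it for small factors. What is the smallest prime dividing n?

13397521 is odd.
Digit sum 31, not divisible by 3.
Ends in 1: not divisible by 5.
7: 13397521 = 7·1913931 + 4
11: 13397521 = 11·1217956 + 5
13: 13397521 = 13·1030578 + 7
17: 13397521 = 17·788089 + 8
19: 13397521 = 19·705132 + 13
23: 13397521 = 23·582500 + 21
29: 13397521 = 29·461983 + 14
31: 13397521 = 31·432178 + 3
37: 13397521 = 37·362095 + 6
41: 13397521 = 41·326768 + 33
43: 13397521 = 43·311570 + 11
47: 13397521 = 47·285053 + 30
53: 13397521 = 53·252783 + 22
59: 13397521 = 59·227076 + 37
61: 13397521 = 61·219631 + 30
67: 13397521 = 67·199963

67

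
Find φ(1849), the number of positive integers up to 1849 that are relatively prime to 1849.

Factor: 1849 = 43^2.
φ(1849) = 43^1·(43−1) = 1806.

1806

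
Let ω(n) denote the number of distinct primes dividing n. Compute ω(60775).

60775 = 5^2 · 2431
2431 = 11 · 221
221 = 13 · 17
60775 = 5^2 · 11 · 13 · 17, which has 4 distinct prime factors.

4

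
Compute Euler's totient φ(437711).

Factor: 437711 = 47 · 67 · 139.
φ(437711) = (47−1) · (67−1) · (139−1) = 46 · 66 · 138 = 418968.

418968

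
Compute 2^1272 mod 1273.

2^1 ≡ 2 (mod 1273)
2^2 ≡ 2^2 = 4 ≡ 4 (mod 1273)
2^4 ≡ 4^2 = 16 ≡ 16 (mod 1273)
2^8 ≡ 16^2 = 256 ≡ 256 (mod 1273)
2^16 ≡ 256^2 = 65536 ≡ 613 (mod 1273)
2^32 ≡ 613^2 = 375769 ≡ 234 (mod 1273)
2^64 ≡ 234^2 = 54756 ≡ 17 (mod 1273)
2^128 ≡ 17^2 = 289 ≡ 289 (mod 1273)
2^256 ≡ 289^2 = 83521 ≡ 776 (mod 1273)
2^512 ≡ 776^2 = 602176 ≡ 47 (mod 1273)
2^1024 ≡ 47^2 = 2209 ≡ 936 (mod 1273)
1272 = 1024 + 128 + 64 + 32 + 16 + 8 in binary powers of 2.
So 2^1272 ≡ 936 · 289 · 17 · 234 · 613 · 256 ≡ 1246 (mod 1273).
Since 1246 ≠ 1, base 2 is a Fermat witness: 1273 is composite.

1246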